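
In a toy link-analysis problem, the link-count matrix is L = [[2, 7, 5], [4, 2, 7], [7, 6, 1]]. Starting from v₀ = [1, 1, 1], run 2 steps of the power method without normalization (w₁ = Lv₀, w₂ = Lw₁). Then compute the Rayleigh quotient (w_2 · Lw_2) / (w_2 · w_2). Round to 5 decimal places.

λ ≈ 13.64487

w1 = Lv₀ = (2·1 + 7·1 + 5·1; 4·1 + 2·1 + 7·1; 7·1 + 6·1 + 1·1) = (14, 13, 14)
w2 = Lw1 = (2·14 + 7·13 + 5·14; 4·14 + 2·13 + 7·14; 7·14 + 6·13 + 1·14) = (189, 180, 190)
Lw2 = (2588, 2446, 2593)
w2·Lw2 = 189·2588 + 180·2446 + 190·2593 = 1422082; w2·w2 = 189·189 + 180·180 + 190·190 = 104221
λ ≈ 1422082/104221 = 13.64487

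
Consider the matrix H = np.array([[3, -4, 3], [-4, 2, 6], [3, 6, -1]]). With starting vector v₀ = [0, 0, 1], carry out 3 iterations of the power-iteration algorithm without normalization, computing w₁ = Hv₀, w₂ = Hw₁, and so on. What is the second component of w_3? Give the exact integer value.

w1 = Hv₀ = (3, 6, -1)
w2 = Hw1 = (-18, -6, 46)
w3 = Hw2 = (108, 336, -136)
The requested component of w3 is 336.

336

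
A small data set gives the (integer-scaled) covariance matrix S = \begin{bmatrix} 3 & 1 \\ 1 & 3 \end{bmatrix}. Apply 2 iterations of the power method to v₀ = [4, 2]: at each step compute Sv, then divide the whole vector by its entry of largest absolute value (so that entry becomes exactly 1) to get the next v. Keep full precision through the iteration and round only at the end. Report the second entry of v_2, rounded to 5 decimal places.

Sv0 = (14.000000, 10.000000); divide by 14.000000 → v1 = (1.000000, 0.714286)
Sv1 = (3.714286, 3.142857); divide by 3.714286 → v2 = (1.000000, 0.846154)
Requested entry of v2: 44/52 = 0.84615

0.84615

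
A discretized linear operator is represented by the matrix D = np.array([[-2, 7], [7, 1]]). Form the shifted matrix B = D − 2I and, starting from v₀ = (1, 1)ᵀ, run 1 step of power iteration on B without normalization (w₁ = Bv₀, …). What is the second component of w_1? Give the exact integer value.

6

B = D − 2I has rows (-4, 7); (7, -1)
w1 = Bv₀ = ((-4)·1 + 7·1; 7·1 + (-1)·1) = (3, 6)
Requested component of w1: 6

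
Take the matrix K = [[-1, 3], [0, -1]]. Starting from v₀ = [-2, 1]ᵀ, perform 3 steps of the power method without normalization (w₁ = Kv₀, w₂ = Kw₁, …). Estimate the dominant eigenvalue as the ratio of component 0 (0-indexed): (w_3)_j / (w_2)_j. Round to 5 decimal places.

w1 = Kv₀ = ((-1)·(-2) + 3·1; 0·(-2) + (-1)·1) = (5, -1)
w2 = Kw1 = ((-1)·5 + 3·(-1); 0·5 + (-1)·(-1)) = (-8, 1)
w3 = Kw2 = (11, -1)
Ratio at component: 11 / -8 = -1.37500

λ ≈ -1.37500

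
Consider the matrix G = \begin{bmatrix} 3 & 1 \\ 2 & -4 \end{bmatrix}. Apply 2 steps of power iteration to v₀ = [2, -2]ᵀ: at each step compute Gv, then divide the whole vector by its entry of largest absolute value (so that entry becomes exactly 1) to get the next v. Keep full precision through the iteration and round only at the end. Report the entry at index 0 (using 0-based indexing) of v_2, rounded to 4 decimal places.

-0.6000

Gv0 = (4.00000, 12.00000); divide by 12.00000 → v1 = (0.33333, 1.00000)
Gv1 = (2.00000, -3.33333); divide by -3.33333 → v2 = (-0.60000, 1.00000)
Requested entry of v2: 24/-40 = -0.6000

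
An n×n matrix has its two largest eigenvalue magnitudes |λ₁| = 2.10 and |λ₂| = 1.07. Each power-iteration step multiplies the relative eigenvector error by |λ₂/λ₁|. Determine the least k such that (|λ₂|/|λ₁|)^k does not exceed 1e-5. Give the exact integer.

|λ₂/λ₁| = 1.07/2.10 = 0.50952
Need k ≥ ln(1e-5) / ln(0.50952) = -11.5129 / -0.6743 ≈ 17.074
Smallest integer k satisfying the bound: 18

18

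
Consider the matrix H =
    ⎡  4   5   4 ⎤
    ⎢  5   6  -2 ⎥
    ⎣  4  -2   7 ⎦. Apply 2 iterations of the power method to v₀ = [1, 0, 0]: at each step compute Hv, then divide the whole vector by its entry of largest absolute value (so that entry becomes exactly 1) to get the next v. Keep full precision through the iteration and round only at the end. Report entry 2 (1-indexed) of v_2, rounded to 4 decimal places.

Hv0 = (4.00000, 5.00000, 4.00000); divide by 5.00000 → v1 = (0.80000, 1.00000, 0.80000)
Hv1 = (11.40000, 8.40000, 6.80000); divide by 11.40000 → v2 = (1.00000, 0.73684, 0.59649)
Requested entry of v2: 42/57 = 0.7368

0.7368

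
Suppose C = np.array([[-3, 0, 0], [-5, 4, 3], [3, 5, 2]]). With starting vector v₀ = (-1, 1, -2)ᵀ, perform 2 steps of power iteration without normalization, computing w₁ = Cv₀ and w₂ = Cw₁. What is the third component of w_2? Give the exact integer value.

20

w1 = Cv₀ = ((-3)·(-1) + 0·1 + 0·(-2); (-5)·(-1) + 4·1 + 3·(-2); 3·(-1) + 5·1 + 2·(-2)) = (3, 3, -2)
w2 = Cw1 = ((-3)·3 + 0·3 + 0·(-2); (-5)·3 + 4·3 + 3·(-2); 3·3 + 5·3 + 2·(-2)) = (-9, -9, 20)
The requested component of w2 is 20.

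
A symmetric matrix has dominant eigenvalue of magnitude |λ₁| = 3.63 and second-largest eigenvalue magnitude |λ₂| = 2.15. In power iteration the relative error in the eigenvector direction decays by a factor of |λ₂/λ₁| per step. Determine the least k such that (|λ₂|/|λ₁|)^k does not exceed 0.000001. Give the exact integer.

27

|λ₂/λ₁| = 2.15/3.63 = 0.59229
Need k ≥ ln(0.000001) / ln(0.59229) = -13.8155 / -0.5238 ≈ 26.377
Smallest integer k satisfying the bound: 27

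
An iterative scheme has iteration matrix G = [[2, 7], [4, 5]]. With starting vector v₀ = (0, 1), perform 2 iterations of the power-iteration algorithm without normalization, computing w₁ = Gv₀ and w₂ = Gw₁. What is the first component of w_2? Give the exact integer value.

49

w1 = Gv₀ = (7, 5)
w2 = Gw1 = (49, 53)
The requested component of w2 is 49.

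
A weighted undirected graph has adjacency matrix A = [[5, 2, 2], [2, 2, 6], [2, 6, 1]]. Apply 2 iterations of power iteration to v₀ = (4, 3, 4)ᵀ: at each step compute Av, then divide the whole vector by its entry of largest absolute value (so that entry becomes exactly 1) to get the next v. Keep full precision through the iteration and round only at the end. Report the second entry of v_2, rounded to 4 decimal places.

0.9939

Av0 = (34.00000, 38.00000, 30.00000); divide by 38.00000 → v1 = (0.89474, 1.00000, 0.78947)
Av1 = (8.05263, 8.52632, 8.57895); divide by 8.57895 → v2 = (0.93865, 0.99387, 1.00000)
Requested entry of v2: 324/326 = 0.9939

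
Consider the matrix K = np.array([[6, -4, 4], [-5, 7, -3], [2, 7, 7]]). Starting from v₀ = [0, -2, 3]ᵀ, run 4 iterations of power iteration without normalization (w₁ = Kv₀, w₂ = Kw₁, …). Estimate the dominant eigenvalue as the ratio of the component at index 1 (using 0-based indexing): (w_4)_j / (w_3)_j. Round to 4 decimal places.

w1 = Kv₀ = (20, -23, 7)
w2 = Kw1 = (240, -282, -72)
w3 = Kw2 = (2280, -2958, -1998)
w4 = Kw3 = (17520, -26112, -30132)
Ratio at component: -26112 / -2958 = 8.8276

λ ≈ 8.8276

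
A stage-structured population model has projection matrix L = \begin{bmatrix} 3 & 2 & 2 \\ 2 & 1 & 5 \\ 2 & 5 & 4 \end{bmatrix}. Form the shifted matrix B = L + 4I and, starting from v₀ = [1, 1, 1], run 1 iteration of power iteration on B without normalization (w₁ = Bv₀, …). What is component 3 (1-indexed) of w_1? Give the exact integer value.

B = L + 4I has rows (7, 2, 2); (2, 5, 5); (2, 5, 8)
w1 = Bv₀ = (7·1 + 2·1 + 2·1; 2·1 + 5·1 + 5·1; 2·1 + 5·1 + 8·1) = (11, 12, 15)
Requested component of w1: 15

15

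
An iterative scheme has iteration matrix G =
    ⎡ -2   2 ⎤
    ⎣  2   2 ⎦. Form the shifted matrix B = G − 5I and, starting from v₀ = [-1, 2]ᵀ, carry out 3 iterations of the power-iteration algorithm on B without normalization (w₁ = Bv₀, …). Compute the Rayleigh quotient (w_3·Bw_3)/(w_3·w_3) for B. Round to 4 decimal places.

B = G − 5I has rows (-7, 2); (2, -3)
w1 = Bv₀ = ((-7)·(-1) + 2·2; 2·(-1) + (-3)·2) = (11, -8)
w2 = Bw1 = ((-7)·11 + 2·(-8); 2·11 + (-3)·(-8)) = (-93, 46)
w3 = Bw2 = (743, -324)
Bw3 = (-5849, 2458)
w3·Bw3 = -5142199; w3·w3 = 657025; μ ≈ -5142199/657025 = -7.8265

μ ≈ -7.8265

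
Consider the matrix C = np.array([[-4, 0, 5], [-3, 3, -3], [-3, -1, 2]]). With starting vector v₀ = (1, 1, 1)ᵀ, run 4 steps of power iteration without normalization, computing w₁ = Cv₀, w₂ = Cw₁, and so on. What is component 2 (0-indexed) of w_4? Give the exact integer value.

w1 = Cv₀ = (1, -3, -2)
w2 = Cw1 = (-14, -6, -4)
w3 = Cw2 = (36, 36, 40)
w4 = Cw3 = (56, -120, -64)
The requested component of w4 is -64.

-64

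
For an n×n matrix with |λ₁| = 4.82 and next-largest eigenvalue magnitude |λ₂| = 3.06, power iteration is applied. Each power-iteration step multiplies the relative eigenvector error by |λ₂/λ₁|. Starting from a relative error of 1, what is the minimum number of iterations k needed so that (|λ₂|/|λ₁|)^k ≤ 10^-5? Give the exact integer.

|λ₂/λ₁| = 3.06/4.82 = 0.63485
Need k ≥ ln(10^-5) / ln(0.63485) = -11.5129 / -0.4544 ≈ 25.339
Smallest integer k satisfying the bound: 26

26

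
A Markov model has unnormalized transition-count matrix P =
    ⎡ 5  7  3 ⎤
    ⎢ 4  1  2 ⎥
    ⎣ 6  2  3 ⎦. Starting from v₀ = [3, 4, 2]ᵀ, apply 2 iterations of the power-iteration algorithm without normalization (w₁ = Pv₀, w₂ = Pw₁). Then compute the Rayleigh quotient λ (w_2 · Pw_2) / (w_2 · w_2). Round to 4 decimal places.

w1 = Pv₀ = (5·3 + 7·4 + 3·2; 4·3 + 1·4 + 2·2; 6·3 + 2·4 + 3·2) = (49, 20, 32)
w2 = Pw1 = (5·49 + 7·20 + 3·32; 4·49 + 1·20 + 2·32; 6·49 + 2·20 + 3·32) = (481, 280, 430)
Pw2 = (5655, 3064, 4736)
w2·Pw2 = 481·5655 + 280·3064 + 430·4736 = 5614455; w2·w2 = 481·481 + 280·280 + 430·430 = 494661
λ ≈ 5614455/494661 = 11.3501

11.3501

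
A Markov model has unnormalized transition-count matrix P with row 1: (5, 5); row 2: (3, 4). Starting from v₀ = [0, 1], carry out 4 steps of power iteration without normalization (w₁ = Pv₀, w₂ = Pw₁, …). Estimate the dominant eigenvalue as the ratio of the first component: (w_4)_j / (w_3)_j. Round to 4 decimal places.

w1 = Pv₀ = (5·0 + 5·1; 3·0 + 4·1) = (5, 4)
w2 = Pw1 = (5·5 + 5·4; 3·5 + 4·4) = (45, 31)
w3 = Pw2 = (380, 259)
w4 = Pw3 = (3195, 2176)
Ratio at component: 3195 / 380 = 8.4079

λ ≈ 8.4079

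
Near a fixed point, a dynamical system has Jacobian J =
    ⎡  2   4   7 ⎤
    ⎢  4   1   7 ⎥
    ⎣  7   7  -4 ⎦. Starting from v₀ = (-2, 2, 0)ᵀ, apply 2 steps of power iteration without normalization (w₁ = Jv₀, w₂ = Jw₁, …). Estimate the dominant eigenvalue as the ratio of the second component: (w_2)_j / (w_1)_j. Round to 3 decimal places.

w1 = Jv₀ = (2·(-2) + 4·2 + 7·0; 4·(-2) + 1·2 + 7·0; 7·(-2) + 7·2 + (-4)·0) = (4, -6, 0)
w2 = Jw1 = (2·4 + 4·(-6) + 7·0; 4·4 + 1·(-6) + 7·0; 7·4 + 7·(-6) + (-4)·0) = (-16, 10, -14)
Ratio at component: 10 / -6 = -1.667

λ ≈ -1.667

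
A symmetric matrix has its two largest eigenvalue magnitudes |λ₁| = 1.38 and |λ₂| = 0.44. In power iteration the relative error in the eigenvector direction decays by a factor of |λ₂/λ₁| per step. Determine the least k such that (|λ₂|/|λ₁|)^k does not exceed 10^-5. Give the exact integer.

|λ₂/λ₁| = 0.44/1.38 = 0.31884
Need k ≥ ln(10^-5) / ln(0.31884) = -11.5129 / -1.1431 ≈ 10.072
Smallest integer k satisfying the bound: 11

11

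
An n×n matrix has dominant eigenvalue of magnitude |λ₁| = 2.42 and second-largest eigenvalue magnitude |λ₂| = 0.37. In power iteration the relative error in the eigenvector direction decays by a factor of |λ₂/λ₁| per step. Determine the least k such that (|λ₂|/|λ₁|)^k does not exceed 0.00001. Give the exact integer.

7

|λ₂/λ₁| = 0.37/2.42 = 0.15289
Need k ≥ ln(0.00001) / ln(0.15289) = -11.5129 / -1.8780 ≈ 6.130
Smallest integer k satisfying the bound: 7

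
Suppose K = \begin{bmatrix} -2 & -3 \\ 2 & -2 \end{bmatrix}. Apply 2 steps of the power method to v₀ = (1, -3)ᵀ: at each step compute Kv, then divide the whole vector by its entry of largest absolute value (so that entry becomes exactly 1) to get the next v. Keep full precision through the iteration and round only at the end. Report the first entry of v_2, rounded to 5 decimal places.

1.00000

Kv0 = (7.000000, 8.000000); divide by 8.000000 → v1 = (0.875000, 1.000000)
Kv1 = (-4.750000, -0.250000); divide by -4.750000 → v2 = (1.000000, 0.052632)
Requested entry of v2: -38/-38 = 1.00000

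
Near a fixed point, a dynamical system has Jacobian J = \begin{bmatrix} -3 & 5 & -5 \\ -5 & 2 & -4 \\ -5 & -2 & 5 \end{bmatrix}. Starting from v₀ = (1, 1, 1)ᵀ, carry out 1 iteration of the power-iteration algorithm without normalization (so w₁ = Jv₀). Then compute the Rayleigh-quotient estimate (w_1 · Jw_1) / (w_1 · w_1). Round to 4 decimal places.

λ ≈ -0.8548

w1 = Jv₀ = ((-3)·1 + 5·1 + (-5)·1; (-5)·1 + 2·1 + (-4)·1; (-5)·1 + (-2)·1 + 5·1) = (-3, -7, -2)
Jw1 = (-16, 9, 19)
w1·Jw1 = (-3)·(-16) + (-7)·9 + (-2)·19 = -53; w1·w1 = (-3)·(-3) + (-7)·(-7) + (-2)·(-2) = 62
λ ≈ -53/62 = -0.8548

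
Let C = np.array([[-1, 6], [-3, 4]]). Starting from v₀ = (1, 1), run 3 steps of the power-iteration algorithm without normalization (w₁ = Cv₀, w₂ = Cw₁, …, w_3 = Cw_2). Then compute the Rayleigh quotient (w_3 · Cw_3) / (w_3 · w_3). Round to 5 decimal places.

λ ≈ 2.05942

w1 = Cv₀ = (5, 1)
w2 = Cw1 = (1, -11)
w3 = Cw2 = (-67, -47)
Cw3 = (-215, 13)
w3·Cw3 = (-67)·(-215) + (-47)·13 = 13794; w3·w3 = (-67)·(-67) + (-47)·(-47) = 6698
λ ≈ 13794/6698 = 2.05942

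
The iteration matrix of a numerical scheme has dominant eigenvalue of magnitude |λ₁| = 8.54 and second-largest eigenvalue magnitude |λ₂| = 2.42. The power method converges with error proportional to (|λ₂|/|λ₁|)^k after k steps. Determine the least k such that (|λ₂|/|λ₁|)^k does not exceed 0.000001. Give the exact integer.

11

|λ₂/λ₁| = 2.42/8.54 = 0.28337
Need k ≥ ln(0.000001) / ln(0.28337) = -13.8155 / -1.2610 ≈ 10.956
Smallest integer k satisfying the bound: 11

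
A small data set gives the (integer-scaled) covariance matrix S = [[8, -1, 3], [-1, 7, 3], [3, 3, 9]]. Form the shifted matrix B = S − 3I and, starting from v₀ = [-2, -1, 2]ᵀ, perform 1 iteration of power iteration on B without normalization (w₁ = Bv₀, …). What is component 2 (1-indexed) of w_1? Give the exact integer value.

B = S − 3I has rows (5, -1, 3); (-1, 4, 3); (3, 3, 6)
w1 = Bv₀ = (5·(-2) + (-1)·(-1) + 3·2; (-1)·(-2) + 4·(-1) + 3·2; 3·(-2) + 3·(-1) + 6·2) = (-3, 4, 3)
Requested component of w1: 4

4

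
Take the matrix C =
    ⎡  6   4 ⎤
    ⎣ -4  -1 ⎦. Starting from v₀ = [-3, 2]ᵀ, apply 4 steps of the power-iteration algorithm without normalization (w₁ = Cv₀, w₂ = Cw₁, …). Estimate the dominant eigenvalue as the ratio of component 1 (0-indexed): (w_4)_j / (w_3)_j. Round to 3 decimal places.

w1 = Cv₀ = (6·(-3) + 4·2; (-4)·(-3) + (-1)·2) = (-10, 10)
w2 = Cw1 = (6·(-10) + 4·10; (-4)·(-10) + (-1)·10) = (-20, 30)
w3 = Cw2 = (0, 50)
w4 = Cw3 = (200, -50)
Ratio at component: -50 / 50 = -1.000

λ ≈ -1.000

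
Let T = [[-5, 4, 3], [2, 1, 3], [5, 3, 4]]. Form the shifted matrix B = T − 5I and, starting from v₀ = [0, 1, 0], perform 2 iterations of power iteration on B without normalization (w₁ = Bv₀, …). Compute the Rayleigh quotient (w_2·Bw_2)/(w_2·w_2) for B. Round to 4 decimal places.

-11.0343

B = T − 5I has rows (-10, 4, 3); (2, -4, 3); (5, 3, -1)
w1 = Bv₀ = (4, -4, 3)
w2 = Bw1 = (-47, 33, 5)
Bw2 = (617, -211, -141)
w2·Bw2 = -36667; w2·w2 = 3323; μ ≈ -36667/3323 = -11.0343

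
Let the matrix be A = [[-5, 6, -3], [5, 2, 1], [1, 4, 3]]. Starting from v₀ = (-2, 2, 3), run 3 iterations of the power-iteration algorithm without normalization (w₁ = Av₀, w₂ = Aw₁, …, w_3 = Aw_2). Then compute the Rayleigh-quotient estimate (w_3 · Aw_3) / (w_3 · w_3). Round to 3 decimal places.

w1 = Av₀ = ((-5)·(-2) + 6·2 + (-3)·3; 5·(-2) + 2·2 + 1·3; 1·(-2) + 4·2 + 3·3) = (13, -3, 15)
w2 = Aw1 = ((-5)·13 + 6·(-3) + (-3)·15; 5·13 + 2·(-3) + 1·15; 1·13 + 4·(-3) + 3·15) = (-128, 74, 46)
w3 = Aw2 = (946, -446, 306)
Aw3 = (-8324, 4144, 80)
w3·Aw3 = 946·(-8324) + (-446)·4144 + 306·80 = -9698248; w3·w3 = 946·946 + (-446)·(-446) + 306·306 = 1187468
λ ≈ -9698248/1187468 = -8.167

λ ≈ -8.167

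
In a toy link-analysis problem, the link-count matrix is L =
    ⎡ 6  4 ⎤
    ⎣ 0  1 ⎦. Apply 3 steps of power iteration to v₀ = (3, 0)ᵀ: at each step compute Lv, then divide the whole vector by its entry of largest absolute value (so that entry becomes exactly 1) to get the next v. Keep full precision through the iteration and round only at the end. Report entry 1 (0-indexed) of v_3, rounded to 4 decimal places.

0.0000

Lv0 = (18.00000, 0.00000); divide by 18.00000 → v1 = (1.00000, 0.00000)
Lv1 = (6.00000, 0.00000); divide by 6.00000 → v2 = (1.00000, 0.00000)
Lv2 = (6.00000, 0.00000); divide by 6.00000 → v3 = (1.00000, 0.00000)
Requested entry of v3: 0/648 = 0.0000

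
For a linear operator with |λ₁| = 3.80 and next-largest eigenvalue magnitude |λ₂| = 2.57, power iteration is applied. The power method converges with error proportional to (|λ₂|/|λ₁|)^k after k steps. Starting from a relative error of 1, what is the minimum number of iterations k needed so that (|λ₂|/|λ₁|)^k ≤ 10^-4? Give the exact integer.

24

|λ₂/λ₁| = 2.57/3.80 = 0.67632
Need k ≥ ln(10^-4) / ln(0.67632) = -9.2103 / -0.3911 ≈ 23.550
Smallest integer k satisfying the bound: 24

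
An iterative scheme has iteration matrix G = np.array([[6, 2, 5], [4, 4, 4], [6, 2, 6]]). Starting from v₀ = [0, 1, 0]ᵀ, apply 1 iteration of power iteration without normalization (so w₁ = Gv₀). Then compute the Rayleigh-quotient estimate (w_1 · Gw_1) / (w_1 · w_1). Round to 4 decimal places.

λ ≈ 10.5000

w1 = Gv₀ = (6·0 + 2·1 + 5·0; 4·0 + 4·1 + 4·0; 6·0 + 2·1 + 6·0) = (2, 4, 2)
Gw1 = (30, 32, 32)
w1·Gw1 = 2·30 + 4·32 + 2·32 = 252; w1·w1 = 2·2 + 4·4 + 2·2 = 24
λ ≈ 252/24 = 10.5000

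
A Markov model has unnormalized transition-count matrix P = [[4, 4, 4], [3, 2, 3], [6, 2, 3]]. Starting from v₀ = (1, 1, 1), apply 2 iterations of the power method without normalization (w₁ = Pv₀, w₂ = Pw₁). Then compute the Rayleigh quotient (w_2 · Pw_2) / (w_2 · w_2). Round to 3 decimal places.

w1 = Pv₀ = (4·1 + 4·1 + 4·1; 3·1 + 2·1 + 3·1; 6·1 + 2·1 + 3·1) = (12, 8, 11)
w2 = Pw1 = (4·12 + 4·8 + 4·11; 3·12 + 2·8 + 3·11; 6·12 + 2·8 + 3·11) = (124, 85, 121)
Pw2 = (1320, 905, 1277)
w2·Pw2 = 124·1320 + 85·905 + 121·1277 = 395122; w2·w2 = 124·124 + 85·85 + 121·121 = 37242
λ ≈ 395122/37242 = 10.610

10.610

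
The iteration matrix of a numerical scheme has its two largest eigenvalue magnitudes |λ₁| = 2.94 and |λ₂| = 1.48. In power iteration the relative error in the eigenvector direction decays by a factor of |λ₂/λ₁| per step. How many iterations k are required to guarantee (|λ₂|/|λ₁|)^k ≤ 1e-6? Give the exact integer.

21

|λ₂/λ₁| = 1.48/2.94 = 0.50340
Need k ≥ ln(1e-6) / ln(0.50340) = -13.8155 / -0.6864 ≈ 20.128
Smallest integer k satisfying the bound: 21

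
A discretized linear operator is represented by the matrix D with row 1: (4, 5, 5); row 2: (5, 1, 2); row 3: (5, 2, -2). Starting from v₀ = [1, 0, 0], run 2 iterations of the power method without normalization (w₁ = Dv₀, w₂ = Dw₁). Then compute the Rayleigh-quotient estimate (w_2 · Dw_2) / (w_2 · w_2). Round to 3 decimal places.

9.522

w1 = Dv₀ = (4, 5, 5)
w2 = Dw1 = (66, 35, 20)
Dw2 = (539, 405, 360)
w2·Dw2 = 66·539 + 35·405 + 20·360 = 56949; w2·w2 = 66·66 + 35·35 + 20·20 = 5981
λ ≈ 56949/5981 = 9.522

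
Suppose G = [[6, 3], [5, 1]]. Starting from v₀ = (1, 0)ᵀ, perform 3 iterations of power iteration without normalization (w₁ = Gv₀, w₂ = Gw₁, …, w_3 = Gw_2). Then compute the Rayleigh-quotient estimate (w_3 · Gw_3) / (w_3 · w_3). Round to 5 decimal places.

w1 = Gv₀ = (6, 5)
w2 = Gw1 = (51, 35)
w3 = Gw2 = (411, 290)
Gw3 = (3336, 2345)
w3·Gw3 = 411·3336 + 290·2345 = 2051146; w3·w3 = 411·411 + 290·290 = 253021
λ ≈ 2051146/253021 = 8.10662

λ ≈ 8.10662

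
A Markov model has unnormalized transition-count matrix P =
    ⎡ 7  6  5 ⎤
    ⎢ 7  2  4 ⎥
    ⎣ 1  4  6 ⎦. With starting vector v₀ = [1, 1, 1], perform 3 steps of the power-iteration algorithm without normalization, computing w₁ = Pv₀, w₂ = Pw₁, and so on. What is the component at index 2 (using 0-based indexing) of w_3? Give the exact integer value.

1859

w1 = Pv₀ = (18, 13, 11)
w2 = Pw1 = (259, 196, 136)
w3 = Pw2 = (3669, 2749, 1859)
The requested component of w3 is 1859.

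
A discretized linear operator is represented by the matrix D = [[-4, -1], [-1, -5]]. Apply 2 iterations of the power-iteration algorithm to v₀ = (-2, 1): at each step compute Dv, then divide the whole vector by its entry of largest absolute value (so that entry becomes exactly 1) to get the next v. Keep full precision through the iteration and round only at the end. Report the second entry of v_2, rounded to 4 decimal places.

Dv0 = (7.00000, -3.00000); divide by 7.00000 → v1 = (1.00000, -0.42857)
Dv1 = (-3.57143, 1.14286); divide by -3.57143 → v2 = (1.00000, -0.32000)
Requested entry of v2: 8/-25 = -0.3200

-0.3200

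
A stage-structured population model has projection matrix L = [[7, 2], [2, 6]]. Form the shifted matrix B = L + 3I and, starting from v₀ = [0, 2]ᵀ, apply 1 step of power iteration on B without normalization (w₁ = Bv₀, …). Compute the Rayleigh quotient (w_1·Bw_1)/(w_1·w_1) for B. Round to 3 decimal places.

B = L + 3I has rows (10, 2); (2, 9)
w1 = Bv₀ = (10·0 + 2·2; 2·0 + 9·2) = (4, 18)
Bw1 = (76, 170)
w1·Bw1 = 3364; w1·w1 = 340; μ ≈ 3364/340 = 9.894

μ ≈ 9.894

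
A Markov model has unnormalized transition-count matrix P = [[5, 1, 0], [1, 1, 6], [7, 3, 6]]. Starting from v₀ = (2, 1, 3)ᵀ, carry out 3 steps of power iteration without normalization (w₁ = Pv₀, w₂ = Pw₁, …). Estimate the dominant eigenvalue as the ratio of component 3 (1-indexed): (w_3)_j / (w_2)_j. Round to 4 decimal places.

9.5943

w1 = Pv₀ = (11, 21, 35)
w2 = Pw1 = (76, 242, 350)
w3 = Pw2 = (622, 2418, 3358)
Ratio at component: 3358 / 350 = 9.5943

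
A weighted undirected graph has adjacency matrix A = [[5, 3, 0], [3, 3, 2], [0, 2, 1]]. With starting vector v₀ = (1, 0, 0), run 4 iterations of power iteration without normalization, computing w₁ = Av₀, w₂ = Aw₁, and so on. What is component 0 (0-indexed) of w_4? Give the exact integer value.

1768

w1 = Av₀ = (5, 3, 0)
w2 = Aw1 = (34, 24, 6)
w3 = Aw2 = (242, 186, 54)
w4 = Aw3 = (1768, 1392, 426)
The requested component of w4 is 1768.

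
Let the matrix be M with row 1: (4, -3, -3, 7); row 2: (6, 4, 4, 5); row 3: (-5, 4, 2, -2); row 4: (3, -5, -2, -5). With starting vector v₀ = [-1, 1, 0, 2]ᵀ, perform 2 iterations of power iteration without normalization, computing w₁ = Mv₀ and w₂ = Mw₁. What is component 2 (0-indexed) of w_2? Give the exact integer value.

w1 = Mv₀ = (4·(-1) + (-3)·1 + (-3)·0 + 7·2; 6·(-1) + 4·1 + 4·0 + 5·2; (-5)·(-1) + 4·1 + 2·0 + (-2)·2; 3·(-1) + (-5)·1 + (-2)·0 + (-5)·2) = (7, 8, 5, -18)
w2 = Mw1 = (4·7 + (-3)·8 + (-3)·5 + 7·(-18); 6·7 + 4·8 + 4·5 + 5·(-18); (-5)·7 + 4·8 + 2·5 + (-2)·(-18); 3·7 + (-5)·8 + (-2)·5 + (-5)·(-18)) = (-137, 4, 43, 61)
The requested component of w2 is 43.

43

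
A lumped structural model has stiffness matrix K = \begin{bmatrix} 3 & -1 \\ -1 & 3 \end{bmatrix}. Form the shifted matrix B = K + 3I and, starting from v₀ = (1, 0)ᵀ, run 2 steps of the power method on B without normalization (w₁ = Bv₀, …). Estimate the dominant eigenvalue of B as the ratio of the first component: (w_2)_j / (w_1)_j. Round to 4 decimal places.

B = K + 3I has rows (6, -1); (-1, 6)
w1 = Bv₀ = (6·1 + (-1)·0; (-1)·1 + 6·0) = (6, -1)
w2 = Bw1 = (6·6 + (-1)·(-1); (-1)·6 + 6·(-1)) = (37, -12)
Ratio: 37/6 = 6.1667

6.1667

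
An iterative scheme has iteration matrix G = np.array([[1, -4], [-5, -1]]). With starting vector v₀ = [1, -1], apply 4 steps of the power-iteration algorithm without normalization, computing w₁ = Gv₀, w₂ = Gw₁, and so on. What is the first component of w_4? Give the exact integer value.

441

w1 = Gv₀ = (1·1 + (-4)·(-1); (-5)·1 + (-1)·(-1)) = (5, -4)
w2 = Gw1 = (1·5 + (-4)·(-4); (-5)·5 + (-1)·(-4)) = (21, -21)
w3 = Gw2 = (105, -84)
w4 = Gw3 = (441, -441)
The requested component of w4 is 441.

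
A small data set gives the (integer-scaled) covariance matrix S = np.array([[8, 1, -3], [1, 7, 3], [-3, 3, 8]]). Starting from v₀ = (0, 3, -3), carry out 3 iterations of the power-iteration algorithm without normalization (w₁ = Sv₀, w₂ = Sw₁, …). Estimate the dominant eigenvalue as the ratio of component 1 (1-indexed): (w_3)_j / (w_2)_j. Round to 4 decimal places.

w1 = Sv₀ = (8·0 + 1·3 + (-3)·(-3); 1·0 + 7·3 + 3·(-3); (-3)·0 + 3·3 + 8·(-3)) = (12, 12, -15)
w2 = Sw1 = (8·12 + 1·12 + (-3)·(-15); 1·12 + 7·12 + 3·(-15); (-3)·12 + 3·12 + 8·(-15)) = (153, 51, -120)
w3 = Sw2 = (1635, 150, -1266)
Ratio at component: 1635 / 153 = 10.6863

10.6863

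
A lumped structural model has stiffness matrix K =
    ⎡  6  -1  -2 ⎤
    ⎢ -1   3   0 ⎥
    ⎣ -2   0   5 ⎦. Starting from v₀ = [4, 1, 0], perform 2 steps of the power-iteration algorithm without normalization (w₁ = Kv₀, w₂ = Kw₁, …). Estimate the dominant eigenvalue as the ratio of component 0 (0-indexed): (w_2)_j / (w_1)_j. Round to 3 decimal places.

6.739

w1 = Kv₀ = (6·4 + (-1)·1 + (-2)·0; (-1)·4 + 3·1 + 0·0; (-2)·4 + 0·1 + 5·0) = (23, -1, -8)
w2 = Kw1 = (6·23 + (-1)·(-1) + (-2)·(-8); (-1)·23 + 3·(-1) + 0·(-8); (-2)·23 + 0·(-1) + 5·(-8)) = (155, -26, -86)
Ratio at component: 155 / 23 = 6.739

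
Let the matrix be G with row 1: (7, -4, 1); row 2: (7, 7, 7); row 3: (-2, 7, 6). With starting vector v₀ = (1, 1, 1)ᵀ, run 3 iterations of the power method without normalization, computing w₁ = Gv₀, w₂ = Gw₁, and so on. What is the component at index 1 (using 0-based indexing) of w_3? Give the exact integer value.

w1 = Gv₀ = (4, 21, 11)
w2 = Gw1 = (-45, 252, 205)
w3 = Gw2 = (-1118, 2884, 3084)
The requested component of w3 is 2884.

2884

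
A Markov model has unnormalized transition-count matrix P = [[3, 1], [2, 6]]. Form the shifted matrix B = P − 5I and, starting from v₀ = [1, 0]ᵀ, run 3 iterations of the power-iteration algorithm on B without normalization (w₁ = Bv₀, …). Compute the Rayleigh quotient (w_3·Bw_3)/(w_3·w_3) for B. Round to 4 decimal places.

B = P − 5I has rows (-2, 1); (2, 1)
w1 = Bv₀ = ((-2)·1 + 1·0; 2·1 + 1·0) = (-2, 2)
w2 = Bw1 = ((-2)·(-2) + 1·2; 2·(-2) + 1·2) = (6, -2)
w3 = Bw2 = (-14, 10)
Bw3 = (38, -18)
w3·Bw3 = -712; w3·w3 = 296; μ ≈ -712/296 = -2.4054

-2.4054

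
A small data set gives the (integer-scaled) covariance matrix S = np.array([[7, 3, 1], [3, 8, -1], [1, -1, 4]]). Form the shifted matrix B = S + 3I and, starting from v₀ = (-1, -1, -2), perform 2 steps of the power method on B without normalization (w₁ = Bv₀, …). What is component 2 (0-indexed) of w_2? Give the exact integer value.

-101

B = S + 3I has rows (10, 3, 1); (3, 11, -1); (1, -1, 7)
w1 = Bv₀ = (-15, -12, -14)
w2 = Bw1 = (-200, -163, -101)
Requested component of w2: -101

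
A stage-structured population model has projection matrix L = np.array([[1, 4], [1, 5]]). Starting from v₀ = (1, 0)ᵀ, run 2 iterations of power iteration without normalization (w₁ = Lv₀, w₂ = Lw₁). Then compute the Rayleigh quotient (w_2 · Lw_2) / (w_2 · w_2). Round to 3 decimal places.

λ ≈ 5.820

w1 = Lv₀ = (1·1 + 4·0; 1·1 + 5·0) = (1, 1)
w2 = Lw1 = (1·1 + 4·1; 1·1 + 5·1) = (5, 6)
Lw2 = (29, 35)
w2·Lw2 = 5·29 + 6·35 = 355; w2·w2 = 5·5 + 6·6 = 61
λ ≈ 355/61 = 5.820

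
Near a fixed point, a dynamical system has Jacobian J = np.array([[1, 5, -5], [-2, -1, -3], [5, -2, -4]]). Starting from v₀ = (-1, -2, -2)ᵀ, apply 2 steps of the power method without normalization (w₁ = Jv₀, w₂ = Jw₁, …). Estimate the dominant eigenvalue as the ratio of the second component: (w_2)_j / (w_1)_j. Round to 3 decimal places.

w1 = Jv₀ = (-1, 10, 7)
w2 = Jw1 = (14, -29, -53)
Ratio at component: -29 / 10 = -2.900

-2.900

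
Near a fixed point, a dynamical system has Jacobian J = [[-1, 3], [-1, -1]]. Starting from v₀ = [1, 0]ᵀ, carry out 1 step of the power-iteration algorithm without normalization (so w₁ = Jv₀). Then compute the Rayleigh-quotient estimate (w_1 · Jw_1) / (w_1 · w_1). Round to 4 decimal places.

w1 = Jv₀ = (-1, -1)
Jw1 = (-2, 2)
w1·Jw1 = (-1)·(-2) + (-1)·2 = 0; w1·w1 = (-1)·(-1) + (-1)·(-1) = 2
λ ≈ 0/2 = 0.0000

0.0000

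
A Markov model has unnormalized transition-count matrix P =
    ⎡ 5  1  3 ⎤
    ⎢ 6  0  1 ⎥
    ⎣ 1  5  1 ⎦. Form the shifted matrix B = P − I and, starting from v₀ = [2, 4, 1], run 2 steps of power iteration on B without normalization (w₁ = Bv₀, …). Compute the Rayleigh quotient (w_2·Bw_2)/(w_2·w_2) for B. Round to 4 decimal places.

μ ≈ 7.0638

B = P − I has rows (4, 1, 3); (6, -1, 1); (1, 5, 0)
w1 = Bv₀ = (15, 9, 22)
w2 = Bw1 = (135, 103, 60)
Bw2 = (823, 767, 650)
w2·Bw2 = 229106; w2·w2 = 32434; μ ≈ 229106/32434 = 7.0638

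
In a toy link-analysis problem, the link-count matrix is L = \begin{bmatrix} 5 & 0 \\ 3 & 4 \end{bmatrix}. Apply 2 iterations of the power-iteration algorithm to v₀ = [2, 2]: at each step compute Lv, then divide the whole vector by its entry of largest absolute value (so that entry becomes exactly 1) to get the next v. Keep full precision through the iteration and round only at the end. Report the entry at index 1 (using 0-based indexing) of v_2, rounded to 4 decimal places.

Lv0 = (10.00000, 14.00000); divide by 14.00000 → v1 = (0.71429, 1.00000)
Lv1 = (3.57143, 6.14286); divide by 6.14286 → v2 = (0.58140, 1.00000)
Requested entry of v2: 86/86 = 1.0000

1.0000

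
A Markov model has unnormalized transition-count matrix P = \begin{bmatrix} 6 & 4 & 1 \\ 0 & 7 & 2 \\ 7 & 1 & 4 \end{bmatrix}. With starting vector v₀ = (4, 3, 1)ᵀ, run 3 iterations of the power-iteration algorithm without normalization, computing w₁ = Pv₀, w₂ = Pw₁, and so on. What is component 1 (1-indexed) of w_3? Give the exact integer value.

w1 = Pv₀ = (37, 23, 35)
w2 = Pw1 = (349, 231, 422)
w3 = Pw2 = (3440, 2461, 4362)
The requested component of w3 is 3440.

3440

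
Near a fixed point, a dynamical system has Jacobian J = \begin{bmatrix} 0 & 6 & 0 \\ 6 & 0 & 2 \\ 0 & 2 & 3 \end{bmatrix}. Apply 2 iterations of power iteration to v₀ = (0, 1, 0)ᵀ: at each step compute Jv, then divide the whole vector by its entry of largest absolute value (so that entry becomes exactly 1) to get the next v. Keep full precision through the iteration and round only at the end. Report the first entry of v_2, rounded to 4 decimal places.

0.0000

Jv0 = (6.00000, 0.00000, 2.00000); divide by 6.00000 → v1 = (1.00000, 0.00000, 0.33333)
Jv1 = (0.00000, 6.66667, 1.00000); divide by 6.66667 → v2 = (0.00000, 1.00000, 0.15000)
Requested entry of v2: 0/40 = 0.0000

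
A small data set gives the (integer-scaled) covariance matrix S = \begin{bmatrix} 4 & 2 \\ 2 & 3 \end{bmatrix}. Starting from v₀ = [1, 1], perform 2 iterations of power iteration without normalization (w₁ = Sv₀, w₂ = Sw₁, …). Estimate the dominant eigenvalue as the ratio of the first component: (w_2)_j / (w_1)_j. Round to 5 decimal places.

w1 = Sv₀ = (6, 5)
w2 = Sw1 = (34, 27)
Ratio at component: 34 / 6 = 5.66667

5.66667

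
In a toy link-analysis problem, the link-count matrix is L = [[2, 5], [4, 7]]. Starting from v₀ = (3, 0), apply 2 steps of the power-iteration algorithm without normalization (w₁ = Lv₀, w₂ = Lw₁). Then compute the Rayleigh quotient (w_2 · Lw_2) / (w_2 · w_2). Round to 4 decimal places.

λ ≈ 9.6154

w1 = Lv₀ = (6, 12)
w2 = Lw1 = (72, 108)
Lw2 = (684, 1044)
w2·Lw2 = 72·684 + 108·1044 = 162000; w2·w2 = 72·72 + 108·108 = 16848
λ ≈ 162000/16848 = 9.6154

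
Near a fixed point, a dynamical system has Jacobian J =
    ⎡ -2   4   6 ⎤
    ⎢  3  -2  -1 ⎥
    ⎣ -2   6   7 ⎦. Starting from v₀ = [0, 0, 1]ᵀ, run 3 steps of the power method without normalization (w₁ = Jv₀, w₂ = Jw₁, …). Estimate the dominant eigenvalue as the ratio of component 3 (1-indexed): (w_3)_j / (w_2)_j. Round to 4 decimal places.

w1 = Jv₀ = ((-2)·0 + 4·0 + 6·1; 3·0 + (-2)·0 + (-1)·1; (-2)·0 + 6·0 + 7·1) = (6, -1, 7)
w2 = Jw1 = ((-2)·6 + 4·(-1) + 6·7; 3·6 + (-2)·(-1) + (-1)·7; (-2)·6 + 6·(-1) + 7·7) = (26, 13, 31)
w3 = Jw2 = (186, 21, 243)
Ratio at component: 243 / 31 = 7.8387

λ ≈ 7.8387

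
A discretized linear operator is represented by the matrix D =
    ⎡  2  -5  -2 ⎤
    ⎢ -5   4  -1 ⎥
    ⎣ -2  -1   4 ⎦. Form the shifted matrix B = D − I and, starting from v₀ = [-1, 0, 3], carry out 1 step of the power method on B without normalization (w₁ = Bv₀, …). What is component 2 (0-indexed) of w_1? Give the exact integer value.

11

B = D − I has rows (1, -5, -2); (-5, 3, -1); (-2, -1, 3)
w1 = Bv₀ = (1·(-1) + (-5)·0 + (-2)·3; (-5)·(-1) + 3·0 + (-1)·3; (-2)·(-1) + (-1)·0 + 3·3) = (-7, 2, 11)
Requested component of w1: 11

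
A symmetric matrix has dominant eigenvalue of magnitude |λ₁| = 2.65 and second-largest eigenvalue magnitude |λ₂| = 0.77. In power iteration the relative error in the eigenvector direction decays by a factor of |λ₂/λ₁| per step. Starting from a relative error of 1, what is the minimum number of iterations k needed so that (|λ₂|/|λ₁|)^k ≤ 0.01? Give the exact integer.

4

|λ₂/λ₁| = 0.77/2.65 = 0.29057
Need k ≥ ln(0.01) / ln(0.29057) = -4.6052 / -1.2359 ≈ 3.726
Smallest integer k satisfying the bound: 4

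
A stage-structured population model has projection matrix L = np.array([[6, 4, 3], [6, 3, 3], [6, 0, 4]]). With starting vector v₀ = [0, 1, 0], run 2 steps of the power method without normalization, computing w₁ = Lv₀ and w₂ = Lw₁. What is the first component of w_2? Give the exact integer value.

36

w1 = Lv₀ = (4, 3, 0)
w2 = Lw1 = (36, 33, 24)
The requested component of w2 is 36.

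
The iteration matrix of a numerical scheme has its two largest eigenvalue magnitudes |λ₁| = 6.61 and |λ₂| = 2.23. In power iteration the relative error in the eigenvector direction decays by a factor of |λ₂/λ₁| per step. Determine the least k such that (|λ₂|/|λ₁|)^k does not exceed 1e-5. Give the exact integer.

11

|λ₂/λ₁| = 2.23/6.61 = 0.33737
Need k ≥ ln(1e-5) / ln(0.33737) = -11.5129 / -1.0866 ≈ 10.596
Smallest integer k satisfying the bound: 11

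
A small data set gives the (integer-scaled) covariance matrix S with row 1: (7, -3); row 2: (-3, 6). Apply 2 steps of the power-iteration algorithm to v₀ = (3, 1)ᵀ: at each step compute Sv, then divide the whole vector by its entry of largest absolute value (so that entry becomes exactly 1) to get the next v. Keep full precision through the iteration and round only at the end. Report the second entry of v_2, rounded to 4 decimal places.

Sv0 = (18.00000, -3.00000); divide by 18.00000 → v1 = (1.00000, -0.16667)
Sv1 = (7.50000, -4.00000); divide by 7.50000 → v2 = (1.00000, -0.53333)
Requested entry of v2: -72/135 = -0.5333

-0.5333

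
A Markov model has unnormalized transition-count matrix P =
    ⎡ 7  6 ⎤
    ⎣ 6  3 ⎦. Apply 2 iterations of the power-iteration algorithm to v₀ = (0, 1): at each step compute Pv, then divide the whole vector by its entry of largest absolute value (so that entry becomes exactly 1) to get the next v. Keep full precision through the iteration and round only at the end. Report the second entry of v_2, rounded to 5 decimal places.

0.75000

Pv0 = (6.000000, 3.000000); divide by 6.000000 → v1 = (1.000000, 0.500000)
Pv1 = (10.000000, 7.500000); divide by 10.000000 → v2 = (1.000000, 0.750000)
Requested entry of v2: 45/60 = 0.75000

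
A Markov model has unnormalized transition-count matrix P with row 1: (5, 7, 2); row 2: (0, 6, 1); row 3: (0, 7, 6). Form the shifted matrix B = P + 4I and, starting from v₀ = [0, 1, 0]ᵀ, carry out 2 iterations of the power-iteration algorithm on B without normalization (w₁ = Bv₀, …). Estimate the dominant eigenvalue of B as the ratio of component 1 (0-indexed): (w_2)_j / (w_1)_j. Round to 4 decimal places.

B = P + 4I has rows (9, 7, 2); (0, 10, 1); (0, 7, 10)
w1 = Bv₀ = (9·0 + 7·1 + 2·0; 0·0 + 10·1 + 1·0; 0·0 + 7·1 + 10·0) = (7, 10, 7)
w2 = Bw1 = (9·7 + 7·10 + 2·7; 0·7 + 10·10 + 1·7; 0·7 + 7·10 + 10·7) = (147, 107, 140)
Ratio: 107/10 = 10.7000

μ ≈ 10.7000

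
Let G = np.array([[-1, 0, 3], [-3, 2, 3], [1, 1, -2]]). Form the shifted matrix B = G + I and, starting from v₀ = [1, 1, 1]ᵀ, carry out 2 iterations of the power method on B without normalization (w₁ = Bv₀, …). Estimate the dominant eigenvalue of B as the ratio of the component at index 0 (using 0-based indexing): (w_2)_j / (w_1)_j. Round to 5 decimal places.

B = G + I has rows (0, 0, 3); (-3, 3, 3); (1, 1, -1)
w1 = Bv₀ = (3, 3, 1)
w2 = Bw1 = (3, 3, 5)
Ratio: 3/3 = 1.00000

μ ≈ 1.00000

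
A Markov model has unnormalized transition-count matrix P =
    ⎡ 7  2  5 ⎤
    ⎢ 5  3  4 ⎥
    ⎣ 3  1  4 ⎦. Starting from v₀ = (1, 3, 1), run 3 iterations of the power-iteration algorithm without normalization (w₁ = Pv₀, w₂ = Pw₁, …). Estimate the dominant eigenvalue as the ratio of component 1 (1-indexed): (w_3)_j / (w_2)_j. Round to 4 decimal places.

11.3774

w1 = Pv₀ = (18, 18, 10)
w2 = Pw1 = (212, 184, 112)
w3 = Pw2 = (2412, 2060, 1268)
Ratio at component: 2412 / 212 = 11.3774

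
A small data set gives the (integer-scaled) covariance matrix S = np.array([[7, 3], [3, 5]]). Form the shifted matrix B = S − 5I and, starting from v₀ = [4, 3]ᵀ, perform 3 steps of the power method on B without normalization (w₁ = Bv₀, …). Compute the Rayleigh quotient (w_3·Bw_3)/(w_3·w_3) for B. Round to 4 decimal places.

μ ≈ 4.1622

B = S − 5I has rows (2, 3); (3, 0)
w1 = Bv₀ = (17, 12)
w2 = Bw1 = (70, 51)
w3 = Bw2 = (293, 210)
Bw3 = (1216, 879)
w3·Bw3 = 540878; w3·w3 = 129949; μ ≈ 540878/129949 = 4.1622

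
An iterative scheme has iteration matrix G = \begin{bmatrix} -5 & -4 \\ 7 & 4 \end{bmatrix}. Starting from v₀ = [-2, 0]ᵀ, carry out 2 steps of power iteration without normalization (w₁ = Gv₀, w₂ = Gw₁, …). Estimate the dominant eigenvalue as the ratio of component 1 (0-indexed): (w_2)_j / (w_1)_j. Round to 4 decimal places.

-1.0000

w1 = Gv₀ = (10, -14)
w2 = Gw1 = (6, 14)
Ratio at component: 14 / -14 = -1.0000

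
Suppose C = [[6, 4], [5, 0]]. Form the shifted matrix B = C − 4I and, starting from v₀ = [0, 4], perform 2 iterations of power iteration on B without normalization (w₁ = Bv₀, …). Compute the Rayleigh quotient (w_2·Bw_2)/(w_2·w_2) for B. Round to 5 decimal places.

-5.62353

B = C − 4I has rows (2, 4); (5, -4)
w1 = Bv₀ = (2·0 + 4·4; 5·0 + (-4)·4) = (16, -16)
w2 = Bw1 = (2·16 + 4·(-16); 5·16 + (-4)·(-16)) = (-32, 144)
Bw2 = (512, -736)
w2·Bw2 = -122368; w2·w2 = 21760; μ ≈ -122368/21760 = -5.62353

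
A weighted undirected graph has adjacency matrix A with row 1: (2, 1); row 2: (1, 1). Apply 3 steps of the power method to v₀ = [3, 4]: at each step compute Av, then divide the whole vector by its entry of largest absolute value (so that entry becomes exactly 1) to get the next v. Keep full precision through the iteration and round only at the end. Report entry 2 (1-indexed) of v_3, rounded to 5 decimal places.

0.61972

Av0 = (10.000000, 7.000000); divide by 10.000000 → v1 = (1.000000, 0.700000)
Av1 = (2.700000, 1.700000); divide by 2.700000 → v2 = (1.000000, 0.629630)
Av2 = (2.629630, 1.629630); divide by 2.629630 → v3 = (1.000000, 0.619718)
Requested entry of v3: 44/71 = 0.61972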